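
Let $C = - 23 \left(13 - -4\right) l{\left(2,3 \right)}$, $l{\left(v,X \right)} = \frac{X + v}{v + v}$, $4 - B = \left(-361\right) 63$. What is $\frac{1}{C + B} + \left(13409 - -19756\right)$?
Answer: $\frac{2952779449}{89033} \approx 33165.0$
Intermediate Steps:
$B = 22747$ ($B = 4 - \left(-361\right) 63 = 4 - -22743 = 4 + 22743 = 22747$)
$l{\left(v,X \right)} = \frac{X + v}{2 v}$
$C = - \frac{1955}{4}$ ($C = - 23 \left(13 - -4\right) \frac{3 + 2}{2 \cdot 2} = - 23 \left(13 + 4\right) \frac{1}{2} \cdot \frac{1}{2} \cdot 5 = \left(-23\right) 17 \cdot \frac{5}{4} = \left(-391\right) \frac{5}{4} = - \frac{1955}{4} \approx -488.75$)
$\frac{1}{C + B} + \left(13409 - -19756\right) = \frac{1}{- \frac{1955}{4} + 22747} + \left(13409 - -19756\right) = \frac{1}{\frac{89033}{4}} + \left(13409 + 19756\right) = \frac{4}{89033} + 33165 = \frac{2952779449}{89033}$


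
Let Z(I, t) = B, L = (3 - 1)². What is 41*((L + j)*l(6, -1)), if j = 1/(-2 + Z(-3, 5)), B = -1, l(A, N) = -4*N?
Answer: 1804/3 ≈ 601.33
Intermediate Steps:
L = 4 (L = 2² = 4)
Z(I, t) = -1
j = -⅓ (j = 1/(-2 - 1) = 1/(-3) = -⅓ ≈ -0.33333)
41*((L + j)*l(6, -1)) = 41*((4 - ⅓)*(-4*(-1))) = 41*((11/3)*4) = 41*(44/3) = 1804/3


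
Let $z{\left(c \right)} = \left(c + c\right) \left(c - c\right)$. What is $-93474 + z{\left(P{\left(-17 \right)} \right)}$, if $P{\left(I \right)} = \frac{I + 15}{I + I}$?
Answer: $-93474$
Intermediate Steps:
$P{\left(I \right)} = \frac{15 + I}{2 I}$
$z{\left(c \right)} = 0$ ($z{\left(c \right)} = 2 c 0 = 0$)
$-93474 + z{\left(P{\left(-17 \right)} \right)} = -93474 + 0 = -93474$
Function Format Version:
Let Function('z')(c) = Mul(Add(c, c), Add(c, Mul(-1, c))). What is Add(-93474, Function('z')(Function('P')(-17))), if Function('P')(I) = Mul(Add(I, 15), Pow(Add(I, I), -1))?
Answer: -93474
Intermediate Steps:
Function('P')(I) = Mul(Rational(1, 2), Pow(I, -1), Add(15, I)) (Function('P')(I) = Mul(Add(15, I), Pow(Mul(2, I), -1)) = Mul(Add(15, I), Mul(Rational(1, 2), Pow(I, -1))) = Mul(Rational(1, 2), Pow(I, -1), Add(15, I)))
Function('z')(c) = 0 (Function('z')(c) = Mul(Mul(2, c), 0) = 0)
Add(-93474, Function('z')(Function('P')(-17))) = Add(-93474, 0) = -93474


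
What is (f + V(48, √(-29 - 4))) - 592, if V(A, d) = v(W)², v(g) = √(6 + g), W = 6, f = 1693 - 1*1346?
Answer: -233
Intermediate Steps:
f = 347 (f = 1693 - 1346 = 347)
V(A, d) = 12 (V(A, d) = (√(6 + 6))² = (√12)² = (2*√3)² = 12)
(f + V(48, √(-29 - 4))) - 592 = (347 + 12) - 592 = 359 - 592 = -233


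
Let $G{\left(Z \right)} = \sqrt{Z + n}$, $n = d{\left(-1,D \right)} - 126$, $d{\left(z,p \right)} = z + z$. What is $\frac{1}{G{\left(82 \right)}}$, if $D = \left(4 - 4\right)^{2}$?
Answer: $- \frac{i \sqrt{46}}{46} \approx - 0.14744 i$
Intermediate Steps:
$D = 0$ ($D = 0^{2} = 0$)
$d{\left(z,p \right)} = 2 z$
$n = -128$ ($n = 2 \left(-1\right) - 126 = -2 - 126 = -128$)
$G{\left(Z \right)} = \sqrt{-128 + Z}$ ($G{\left(Z \right)} = \sqrt{Z - 128} = \sqrt{-128 + Z}$)
$\frac{1}{G{\left(82 \right)}} = \frac{1}{\sqrt{-128 + 82}} = \frac{1}{\sqrt{-46}} = \frac{1}{i \sqrt{46}} = - \frac{i \sqrt{46}}{46}$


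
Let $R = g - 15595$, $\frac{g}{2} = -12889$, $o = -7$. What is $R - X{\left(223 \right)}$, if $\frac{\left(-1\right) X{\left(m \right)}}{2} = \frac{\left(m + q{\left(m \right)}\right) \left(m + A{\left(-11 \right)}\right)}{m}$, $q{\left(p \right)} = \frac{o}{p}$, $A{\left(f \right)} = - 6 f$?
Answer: $- \frac{2028698601}{49729} \approx -40795.0$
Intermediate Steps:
$q{\left(p \right)} = - \frac{7}{p}$
$g = -25778$ ($g = 2 \left(-12889\right) = -25778$)
$X{\left(m \right)} = - \frac{2 \left(66 + m\right) \left(m - \frac{7}{m}\right)}{m}$ ($X{\left(m \right)} = - 2 \frac{\left(m - \frac{7}{m}\right) \left(m - -66\right)}{m} = - 2 \frac{\left(m - \frac{7}{m}\right) \left(m + 66\right)}{m} = - 2 \frac{\left(m - \frac{7}{m}\right) \left(66 + m\right)}{m} = - 2 \frac{\left(66 + m\right) \left(m - \frac{7}{m}\right)}{m} = - \frac{2 \left(66 + m\right) \left(m - \frac{7}{m}\right)}{m}$)
$R = -41373$ ($R = -25778 - 15595 = -41373$)
$R - X{\left(223 \right)} = -41373 - \left(-132 - 446 + \frac{14}{223} + \frac{924}{49729}\right) = -41373 - - \frac{28739316}{49729} = -41373 + \frac{28739316}{49729} = - \frac{2028698601}{49729}$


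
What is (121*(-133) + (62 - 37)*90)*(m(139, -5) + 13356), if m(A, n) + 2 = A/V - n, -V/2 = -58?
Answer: -21453646069/116 ≈ -1.8495e+8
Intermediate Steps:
V = 116 (V = -2*(-58) = 116)
m(A, n) = -2 - n + A/116 (m(A, n) = -2 + (A/116 - n) = -2 + (-n + A/116) = -2 - n + A/116)
(121*(-133) + (62 - 37)*90)*(m(139, -5) + 13356) = (121*(-133) + (62 - 37)*90)*((-2 - 1*(-5) + (1/116)*139) + 13356) = (-16093 + 25*90)*((-2 + 5 + 139/116) + 13356) = (-16093 + 2250)*(487/116 + 13356) = -13843*1549783/116 = -21453646069/116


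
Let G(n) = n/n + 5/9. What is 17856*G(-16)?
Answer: 27776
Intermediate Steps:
G(n) = 14/9 (G(n) = 1 + 5*(⅑) = 1 + 5/9 = 14/9)
17856*G(-16) = 17856*(14/9) = 27776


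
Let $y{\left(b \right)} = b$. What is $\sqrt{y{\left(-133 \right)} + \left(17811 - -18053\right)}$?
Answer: $\sqrt{35731} \approx 189.03$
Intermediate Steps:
$\sqrt{y{\left(-133 \right)} + \left(17811 - -18053\right)} = \sqrt{-133 + \left(17811 - -18053\right)} = \sqrt{-133 + \left(17811 + 18053\right)} = \sqrt{-133 + 35864} = \sqrt{35731}$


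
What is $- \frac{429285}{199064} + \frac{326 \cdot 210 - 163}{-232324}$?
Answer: $- \frac{28332170587}{11561836184} \approx -2.4505$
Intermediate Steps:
$- \frac{429285}{199064} + \frac{326 \cdot 210 - 163}{-232324} = \left(-429285\right) \frac{1}{199064} + \left(68460 - 163\right) \left(- \frac{1}{232324}\right) = - \frac{429285}{199064} + 68297 \left(- \frac{1}{232324}\right) = - \frac{429285}{199064} - \frac{68297}{232324} = - \frac{28332170587}{11561836184}$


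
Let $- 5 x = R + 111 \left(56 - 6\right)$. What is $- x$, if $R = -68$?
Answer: $\frac{5482}{5} \approx 1096.4$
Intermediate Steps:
$x = - \frac{5482}{5}$ ($x = - \frac{-68 + 111 \left(56 - 6\right)}{5} = - \frac{-68 + 111 \cdot 50}{5} = - \frac{-68 + 5550}{5} = \left(- \frac{1}{5}\right) 5482 = - \frac{5482}{5} \approx -1096.4$)
$- x = \left(-1\right) \left(- \frac{5482}{5}\right) = \frac{5482}{5}$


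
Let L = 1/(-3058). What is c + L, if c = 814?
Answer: 2489211/3058 ≈ 814.00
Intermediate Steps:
L = -1/3058 ≈ -0.00032701
c + L = 814 - 1/3058 = 2489211/3058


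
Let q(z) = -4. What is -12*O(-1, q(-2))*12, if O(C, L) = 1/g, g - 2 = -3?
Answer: 144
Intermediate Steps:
g = -1 (g = 2 - 3 = -1)
O(C, L) = -1 (O(C, L) = 1/(-1) = -1)
-12*O(-1, q(-2))*12 = -12*(-1)*12 = 12*12 = 144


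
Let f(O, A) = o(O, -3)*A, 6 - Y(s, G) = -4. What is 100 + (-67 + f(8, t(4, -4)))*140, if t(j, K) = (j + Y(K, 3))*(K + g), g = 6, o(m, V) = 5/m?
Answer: -6830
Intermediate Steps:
Y(s, G) = 10 (Y(s, G) = 6 - 1*(-4) = 6 + 4 = 10)
t(j, K) = (6 + K)*(10 + j) (t(j, K) = (j + 10)*(K + 6) = (10 + j)*(6 + K) = (6 + K)*(10 + j))
f(O, A) = 5*A/O (f(O, A) = (5/O)*A = 5*A/O)
100 + (-67 + f(8, t(4, -4)))*140 = 100 + (-67 + 5*(60 + 6*4 + 10*(-4) - 4*4)/8)*140 = 100 + (-67 + 5*(60 + 24 - 40 - 16)*(⅛))*140 = 100 + (-67 + 5*28*(⅛))*140 = 100 + (-67 + 35/2)*140 = 100 - 99/2*140 = 100 - 6930 = -6830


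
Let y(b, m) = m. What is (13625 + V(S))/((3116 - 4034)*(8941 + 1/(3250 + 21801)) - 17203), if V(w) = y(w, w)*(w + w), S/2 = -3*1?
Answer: -343123547/206045503009 ≈ -0.0016653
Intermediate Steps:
S = -6 (S = 2*(-3*1) = 2*(-3) = -6)
V(w) = 2*w² (V(w) = w*(w + w) = w*(2*w) = 2*w²)
(13625 + V(S))/((3116 - 4034)*(8941 + 1/(3250 + 21801)) - 17203) = (13625 + 2*(-6)²)/((3116 - 4034)*(8941 + 1/(3250 + 21801)) - 17203) = (13625 + 2*36)/(-918*(8941 + 1/25051) - 17203) = (13625 + 72)/(-918*(8941 + 1/25051) - 17203) = 13697/(-918*223980992/25051 - 17203) = 13697/(-205614550656/25051 - 17203) = 13697/(-206045503009/25051) = 13697*(-25051/206045503009) = -343123547/206045503009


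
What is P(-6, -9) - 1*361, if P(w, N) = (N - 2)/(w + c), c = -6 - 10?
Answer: -721/2 ≈ -360.50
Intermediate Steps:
c = -16
P(w, N) = (-2 + N)/(-16 + w) (P(w, N) = (N - 2)/(w - 16) = (-2 + N)/(-16 + w))
P(-6, -9) - 1*361 = (-2 - 9)/(-16 - 6) - 1*361 = -11/(-22) - 361 = -1/22*(-11) - 361 = 1/2 - 361 = -721/2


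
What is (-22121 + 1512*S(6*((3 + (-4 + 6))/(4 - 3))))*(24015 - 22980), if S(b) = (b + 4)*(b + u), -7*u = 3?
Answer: 1550520045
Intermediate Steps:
u = -3/7 (u = -1/7*3 = -3/7 ≈ -0.42857)
S(b) = (4 + b)*(-3/7 + b) (S(b) = (b + 4)*(b - 3/7) = (4 + b)*(-3/7 + b))
(-22121 + 1512*S(6*((3 + (-4 + 6))/(4 - 3))))*(24015 - 22980) = (-22121 + 1512*(-12/7 + (6*((3 + (-4 + 6))/(4 - 3)))**2 + 25*(6*((3 + (-4 + 6))/(4 - 3)))/7))*(24015 - 22980) = (-22121 + 1512*(-12/7 + (6*((3 + 2)/1))**2 + 25*(6*((3 + 2)/1))/7))*1035 = (-22121 + 1512*(-12/7 + (6*(5*1))**2 + 25*(6*(5*1))/7))*1035 = (-22121 + 1512*(-12/7 + (6*5)**2 + 25*(6*5)/7))*1035 = (-22121 + 1512*(-12/7 + 30**2 + (25/7)*30))*1035 = (-22121 + 1512*(-12/7 + 900 + 750/7))*1035 = (-22121 + 1512*(7038/7))*1035 = (-22121 + 1520208)*1035 = 1498087*1035 = 1550520045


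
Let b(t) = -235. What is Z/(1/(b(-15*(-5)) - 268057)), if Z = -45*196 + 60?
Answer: 2350237920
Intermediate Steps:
Z = -8760 (Z = -8820 + 60 = -8760)
Z/(1/(b(-15*(-5)) - 268057)) = -8760/(1/(-235 - 268057)) = -8760/(1/(-268292)) = -8760/(-1/268292) = -8760*(-268292) = 2350237920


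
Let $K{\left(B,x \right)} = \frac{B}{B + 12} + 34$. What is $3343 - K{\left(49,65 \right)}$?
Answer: $\frac{201800}{61} \approx 3308.2$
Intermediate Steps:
$K{\left(B,x \right)} = 34 + \frac{B}{12 + B}$ ($K{\left(B,x \right)} = \frac{B}{12 + B} + 34 = 34 + \frac{B}{12 + B}$)
$3343 - K{\left(49,65 \right)} = 3343 - \frac{408 + 35 \cdot 49}{12 + 49} = 3343 - \frac{408 + 1715}{61} = 3343 - \frac{1}{61} \cdot 2123 = 3343 - \frac{2123}{61} = \frac{201800}{61}$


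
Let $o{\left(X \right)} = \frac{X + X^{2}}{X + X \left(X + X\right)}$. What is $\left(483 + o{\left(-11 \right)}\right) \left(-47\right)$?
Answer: $- \frac{477191}{21} \approx -22723.0$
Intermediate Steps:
$o{\left(X \right)} = \frac{X + X^{2}}{X + 2 X^{2}}$ ($o{\left(X \right)} = \frac{X + X^{2}}{X + X 2 X} = \frac{X + X^{2}}{X + 2 X^{2}}$)
$\left(483 + o{\left(-11 \right)}\right) \left(-47\right) = \left(483 + \frac{1 - 11}{1 + 2 \left(-11\right)}\right) \left(-47\right) = \left(483 + \frac{1}{1 - 22} \left(-10\right)\right) \left(-47\right) = \left(483 + \frac{1}{-21} \left(-10\right)\right) \left(-47\right) = \left(483 - - \frac{10}{21}\right) \left(-47\right) = \left(483 + \frac{10}{21}\right) \left(-47\right) = \frac{10153}{21} \left(-47\right) = - \frac{477191}{21}$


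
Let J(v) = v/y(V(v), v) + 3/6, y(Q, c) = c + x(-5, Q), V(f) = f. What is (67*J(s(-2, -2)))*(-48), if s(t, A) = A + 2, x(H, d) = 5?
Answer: -1608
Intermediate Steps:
y(Q, c) = 5 + c (y(Q, c) = c + 5 = 5 + c)
s(t, A) = 2 + A
J(v) = ½ + v/(5 + v) (J(v) = v/(5 + v) + 3/6 = v/(5 + v) + 3*(⅙) = v/(5 + v) + ½ = ½ + v/(5 + v))
(67*J(s(-2, -2)))*(-48) = (67*((5 + 3*(2 - 2))/(2*(5 + (2 - 2)))))*(-48) = (67*((5 + 3*0)/(2*(5 + 0))))*(-48) = (67*((½)*(5 + 0)/5))*(-48) = (67*((½)*(⅕)*5))*(-48) = (67*(½))*(-48) = (67/2)*(-48) = -1608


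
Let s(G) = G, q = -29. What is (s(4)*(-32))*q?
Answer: 3712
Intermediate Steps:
(s(4)*(-32))*q = (4*(-32))*(-29) = -128*(-29) = 3712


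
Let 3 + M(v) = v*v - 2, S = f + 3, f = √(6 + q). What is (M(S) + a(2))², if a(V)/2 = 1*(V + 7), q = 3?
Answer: 2401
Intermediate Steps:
f = 3 (f = √(6 + 3) = √9 = 3)
a(V) = 14 + 2*V (a(V) = 2*(1*(V + 7)) = 2*(1*(7 + V)) = 2*(7 + V) = 14 + 2*V)
S = 6 (S = 3 + 3 = 6)
M(v) = -5 + v² (M(v) = -3 + (v*v - 2) = -3 + (v² - 2) = -3 + (-2 + v²) = -5 + v²)
(M(S) + a(2))² = ((-5 + 6²) + (14 + 2*2))² = ((-5 + 36) + (14 + 4))² = (31 + 18)² = 49² = 2401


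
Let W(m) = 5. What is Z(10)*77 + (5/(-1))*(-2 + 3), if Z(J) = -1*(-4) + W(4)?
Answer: 688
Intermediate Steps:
Z(J) = 9 (Z(J) = -1*(-4) + 5 = 4 + 5 = 9)
Z(10)*77 + (5/(-1))*(-2 + 3) = 9*77 + (5/(-1))*(-2 + 3) = 693 + (5*(-1))*1 = 693 - 5*1 = 693 - 5 = 688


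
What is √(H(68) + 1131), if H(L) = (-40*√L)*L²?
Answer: √(1131 - 369920*√17) ≈ 1234.5*I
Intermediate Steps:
H(L) = -40*L^(5/2)
√(H(68) + 1131) = √(-369920*√17 + 1131) = √(1131 - 369920*√17)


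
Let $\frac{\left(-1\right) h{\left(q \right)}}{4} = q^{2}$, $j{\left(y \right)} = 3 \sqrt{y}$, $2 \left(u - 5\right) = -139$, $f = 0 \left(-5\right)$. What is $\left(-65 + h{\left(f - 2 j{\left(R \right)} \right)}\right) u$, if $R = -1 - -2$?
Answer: $\frac{26961}{2} \approx 13481.0$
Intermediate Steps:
$f = 0$
$u = - \frac{129}{2}$ ($u = 5 + \frac{1}{2} \left(-139\right) = 5 - \frac{139}{2} = - \frac{129}{2} \approx -64.5$)
$R = 1$ ($R = -1 + 2 = 1$)
$h{\left(q \right)} = - 4 q^{2}$
$\left(-65 + h{\left(f - 2 j{\left(R \right)} \right)}\right) u = \left(-65 - 4 \left(0 - 2 \cdot 3 \sqrt{1}\right)^{2}\right) \left(- \frac{129}{2}\right) = \left(-65 - 4 \left(0 - 2 \cdot 3 \cdot 1\right)^{2}\right) \left(- \frac{129}{2}\right) = \left(-65 - 4 \left(0 - 6\right)^{2}\right) \left(- \frac{129}{2}\right) = \left(-65 - 4 \left(-6\right)^{2}\right) \left(- \frac{129}{2}\right) = \left(-65 - 144\right) \left(- \frac{129}{2}\right) = \left(-209\right) \left(- \frac{129}{2}\right) = \frac{26961}{2}$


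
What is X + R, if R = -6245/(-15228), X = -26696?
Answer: -406520443/15228 ≈ -26696.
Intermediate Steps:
R = 6245/15228 (R = -6245*(-1/15228) = 6245/15228 ≈ 0.41010)
X + R = -26696 + 6245/15228 = -406520443/15228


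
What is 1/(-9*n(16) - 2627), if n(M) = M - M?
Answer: -1/2627 ≈ -0.00038066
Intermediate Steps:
n(M) = 0
1/(-9*n(16) - 2627) = 1/(-9*0 - 2627) = 1/(0 - 2627) = 1/(-2627) = -1/2627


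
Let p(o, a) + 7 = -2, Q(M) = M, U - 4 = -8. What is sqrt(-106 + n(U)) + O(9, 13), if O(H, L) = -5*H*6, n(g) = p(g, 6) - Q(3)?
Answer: -270 + I*sqrt(118) ≈ -270.0 + 10.863*I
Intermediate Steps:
U = -4 (U = 4 - 8 = -4)
p(o, a) = -9 (p(o, a) = -7 - 2 = -9)
n(g) = -12 (n(g) = -9 - 1*3 = -9 - 3 = -12)
O(H, L) = -30*H
sqrt(-106 + n(U)) + O(9, 13) = sqrt(-106 - 12) - 30*9 = sqrt(-118) - 270 = I*sqrt(118) - 270 = -270 + I*sqrt(118)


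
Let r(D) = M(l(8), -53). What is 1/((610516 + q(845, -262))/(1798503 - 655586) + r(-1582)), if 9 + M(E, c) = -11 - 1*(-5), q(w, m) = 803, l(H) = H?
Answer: -1142917/16532436 ≈ -0.069132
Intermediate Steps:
M(E, c) = -15 (M(E, c) = -9 + (-11 - 1*(-5)) = -9 + (-11 + 5) = -9 - 6 = -15)
r(D) = -15
1/((610516 + q(845, -262))/(1798503 - 655586) + r(-1582)) = 1/((610516 + 803)/(1798503 - 655586) - 15) = 1/(611319/1142917 - 15) = 1/(-16532436/1142917) = -1142917/16532436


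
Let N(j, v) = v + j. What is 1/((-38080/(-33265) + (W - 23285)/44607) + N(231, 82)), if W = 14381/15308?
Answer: 4542960839268/1424775937509233 ≈ 0.0031885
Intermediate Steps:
W = 14381/15308 (W = 14381*(1/15308) = 14381/15308 ≈ 0.93944)
N(j, v) = j + v
1/((-38080/(-33265) + (W - 23285)/44607) + N(231, 82)) = 1/((-38080/(-33265) + (14381/15308 - 23285)/44607) + (231 + 82)) = 1/((-38080*(-1/33265) - 356432399/15308*1/44607) + 313) = 1/((7616/6653 - 356432399/682843956) + 313) = 1/(2829194818349/4542960839268 + 313) = 1/(1424775937509233/4542960839268) = 4542960839268/1424775937509233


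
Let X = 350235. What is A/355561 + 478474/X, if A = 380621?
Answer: 303433489849/124529906835 ≈ 2.4366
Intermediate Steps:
A/355561 + 478474/X = 380621/355561 + 478474/350235 = 303433489849/124529906835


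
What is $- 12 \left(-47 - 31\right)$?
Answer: $936$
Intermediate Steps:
$- 12 \left(-47 - 31\right) = \left(-12\right) \left(-78\right) = 936$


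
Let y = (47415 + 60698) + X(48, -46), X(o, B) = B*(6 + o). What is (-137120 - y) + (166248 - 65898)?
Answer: -142399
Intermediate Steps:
y = 105629 (y = (47415 + 60698) - 46*(6 + 48) = 108113 - 46*54 = 108113 - 2484 = 105629)
(-137120 - y) + (166248 - 65898) = (-137120 - 1*105629) + (166248 - 65898) = (-137120 - 105629) + 100350 = -242749 + 100350 = -142399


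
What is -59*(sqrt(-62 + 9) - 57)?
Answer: 3363 - 59*I*sqrt(53) ≈ 3363.0 - 429.53*I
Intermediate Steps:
-59*(sqrt(-62 + 9) - 57) = -59*(sqrt(-53) - 57) = -59*(I*sqrt(53) - 57) = -59*(-57 + I*sqrt(53)) = 3363 - 59*I*sqrt(53)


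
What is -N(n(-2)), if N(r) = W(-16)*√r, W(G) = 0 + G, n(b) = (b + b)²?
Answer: 64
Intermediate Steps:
n(b) = 4*b² (n(b) = (2*b)² = 4*b²)
W(G) = G
N(r) = -16*√r
-N(n(-2)) = -(-16)*√(4*(-2)²) = -(-16)*√(4*4) = -(-16)*√16 = -(-16)*4 = -1*(-64) = 64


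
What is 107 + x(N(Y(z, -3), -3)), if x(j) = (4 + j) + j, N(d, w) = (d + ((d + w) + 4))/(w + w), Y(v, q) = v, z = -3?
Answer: 338/3 ≈ 112.67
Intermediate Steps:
N(d, w) = (4 + w + 2*d)/(2*w) (N(d, w) = (d + (4 + d + w))/((2*w)) = (4 + w + 2*d)*(1/(2*w)) = (4 + w + 2*d)/(2*w))
x(j) = 4 + 2*j
107 + x(N(Y(z, -3), -3)) = 107 + (4 + 2*((2 - 3 + (½)*(-3))/(-3))) = 107 + (4 + 2*(-(2 - 3 - 3/2)/3)) = 107 + (4 + 2*(-⅓*(-5/2))) = 107 + (4 + 2*(⅚)) = 107 + (4 + 5/3) = 107 + 17/3 = 338/3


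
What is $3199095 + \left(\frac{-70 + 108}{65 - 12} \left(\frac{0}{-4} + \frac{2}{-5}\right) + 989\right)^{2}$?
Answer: $\frac{293305162456}{70225} \approx 4.1766 \cdot 10^{6}$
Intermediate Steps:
$3199095 + \left(\frac{-70 + 108}{65 - 12} \left(\frac{0}{-4} + \frac{2}{-5}\right) + 989\right)^{2} = 3199095 + \left(\frac{38}{53} \left(0 \left(- \frac{1}{4}\right) + 2 \left(- \frac{1}{5}\right)\right) + 989\right)^{2} = 3199095 + \left(38 \cdot \frac{1}{53} \left(0 - \frac{2}{5}\right) + 989\right)^{2} = 3199095 + \left(\frac{38}{53} \left(- \frac{2}{5}\right) + 989\right)^{2} = 3199095 + \left(- \frac{76}{265} + 989\right)^{2} = 3199095 + \left(\frac{262009}{265}\right)^{2} = 3199095 + \frac{68648716081}{70225} = \frac{293305162456}{70225}$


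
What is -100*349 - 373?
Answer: -35273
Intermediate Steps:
-100*349 - 373 = -34900 - 373 = -35273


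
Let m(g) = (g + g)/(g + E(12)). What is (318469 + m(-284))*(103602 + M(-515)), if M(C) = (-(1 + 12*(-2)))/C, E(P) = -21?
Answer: 5182564601550291/157075 ≈ 3.2994e+10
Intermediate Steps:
m(g) = 2*g/(-21 + g) (m(g) = (g + g)/(g - 21) = (2*g)/(-21 + g) = 2*g/(-21 + g))
M(C) = 23/C (M(C) = (-(1 - 24))/C = (-1*(-23))/C = 23/C)
(318469 + m(-284))*(103602 + M(-515)) = (318469 + 2*(-284)/(-21 - 284))*(103602 + 23/(-515)) = (318469 + 2*(-284)/(-305))*(103602 + 23*(-1/515)) = (318469 + 2*(-284)*(-1/305))*(103602 - 23/515) = (318469 + 568/305)*(53355007/515) = (97133613/305)*(53355007/515) = 5182564601550291/157075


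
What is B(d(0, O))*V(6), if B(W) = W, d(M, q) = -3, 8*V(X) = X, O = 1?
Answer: -9/4 ≈ -2.2500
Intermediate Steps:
V(X) = X/8
B(d(0, O))*V(6) = -3*6/8 = -3*¾ = -9/4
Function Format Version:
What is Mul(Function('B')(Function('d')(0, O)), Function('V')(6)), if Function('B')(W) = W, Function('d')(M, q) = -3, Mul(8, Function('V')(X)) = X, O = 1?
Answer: Rational(-9, 4) ≈ -2.2500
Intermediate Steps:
Function('V')(X) = Mul(Rational(1, 8), X)
Mul(Function('B')(Function('d')(0, O)), Function('V')(6)) = Mul(-3, Mul(Rational(1, 8), 6)) = Mul(-3, Rational(3, 4)) = Rational(-9, 4)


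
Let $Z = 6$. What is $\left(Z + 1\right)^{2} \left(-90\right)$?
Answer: $-4410$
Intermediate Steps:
$\left(Z + 1\right)^{2} \left(-90\right) = \left(6 + 1\right)^{2} \left(-90\right) = 7^{2} \left(-90\right) = 49 \left(-90\right) = -4410$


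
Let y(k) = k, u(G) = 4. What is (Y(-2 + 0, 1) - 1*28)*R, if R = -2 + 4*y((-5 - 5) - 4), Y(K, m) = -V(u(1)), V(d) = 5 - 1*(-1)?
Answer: 1972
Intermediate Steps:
V(d) = 6 (V(d) = 5 + 1 = 6)
Y(K, m) = -6 (Y(K, m) = -1*6 = -6)
R = -58 (R = -2 + 4*((-5 - 5) - 4) = -2 + 4*(-10 - 4) = -2 + 4*(-14) = -2 - 56 = -58)
(Y(-2 + 0, 1) - 1*28)*R = (-6 - 1*28)*(-58) = (-6 - 28)*(-58) = -34*(-58) = 1972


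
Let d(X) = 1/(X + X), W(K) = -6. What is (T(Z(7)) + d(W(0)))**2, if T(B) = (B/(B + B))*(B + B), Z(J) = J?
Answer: 6889/144 ≈ 47.840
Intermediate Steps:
d(X) = 1/(2*X)
T(B) = B (T(B) = (B/((2*B)))*(2*B) = (B*(1/(2*B)))*(2*B) = (2*B)/2 = B)
(T(Z(7)) + d(W(0)))**2 = (7 + (1/2)/(-6))**2 = (7 + (1/2)*(-1/6))**2 = (7 - 1/12)**2 = (83/12)**2 = 6889/144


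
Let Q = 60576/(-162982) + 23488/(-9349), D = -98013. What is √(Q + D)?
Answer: I*√56891328484672736099533/761859359 ≈ 313.07*I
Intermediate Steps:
Q = -2197223120/761859359 (Q = 60576*(-1/162982) + 23488*(-1/9349) = -30288/81491 - 23488/9349 = -2197223120/761859359 ≈ -2.8840)
√(Q + D) = √(-2197223120/761859359 - 98013) = √(-74674318576787/761859359) = I*√56891328484672736099533/761859359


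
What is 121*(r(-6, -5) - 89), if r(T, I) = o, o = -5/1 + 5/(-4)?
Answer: -46101/4 ≈ -11525.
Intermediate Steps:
o = -25/4 (o = -5*1 + 5*(-¼) = -5 - 5/4 = -25/4 ≈ -6.2500)
r(T, I) = -25/4
121*(r(-6, -5) - 89) = 121*(-25/4 - 89) = 121*(-381/4) = -46101/4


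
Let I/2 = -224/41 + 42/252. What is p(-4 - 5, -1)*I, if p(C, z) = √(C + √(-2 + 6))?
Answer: -1303*I*√7/123 ≈ -28.028*I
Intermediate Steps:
I = -1303/123 (I = 2*(-224/41 + 42/252) = 2*(-224*1/41 + 42*(1/252)) = 2*(-224/41 + ⅙) = 2*(-1303/246) = -1303/123 ≈ -10.593)
p(C, z) = √(2 + C) (p(C, z) = √(C + √4) = √(C + 2) = √(2 + C))
p(-4 - 5, -1)*I = √(2 + (-4 - 5))*(-1303/123) = √(2 - 9)*(-1303/123) = √(-7)*(-1303/123) = (I*√7)*(-1303/123) = -1303*I*√7/123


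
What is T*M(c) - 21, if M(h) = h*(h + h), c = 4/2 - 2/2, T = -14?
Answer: -49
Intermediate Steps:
c = 1 (c = 4*(½) - 2*½ = 2 - 1 = 1)
M(h) = 2*h² (M(h) = h*(2*h) = 2*h²)
T*M(c) - 21 = -28*1² - 21 = -28 - 21 = -49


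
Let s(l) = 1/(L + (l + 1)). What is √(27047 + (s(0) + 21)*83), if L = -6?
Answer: √719335/5 ≈ 169.63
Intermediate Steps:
s(l) = 1/(-5 + l) (s(l) = 1/(-6 + (l + 1)) = 1/(-6 + (1 + l)) = 1/(-5 + l))
√(27047 + (s(0) + 21)*83) = √(27047 + (1/(-5 + 0) + 21)*83) = √(27047 + (1/(-5) + 21)*83) = √(27047 + (-⅕ + 21)*83) = √(27047 + (104/5)*83) = √(27047 + 8632/5) = √(143867/5) = √719335/5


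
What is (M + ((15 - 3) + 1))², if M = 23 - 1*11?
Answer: 625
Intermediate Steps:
M = 12 (M = 23 - 11 = 12)
(M + ((15 - 3) + 1))² = (12 + ((15 - 3) + 1))² = (12 + (12 + 1))² = (12 + 13)² = 25² = 625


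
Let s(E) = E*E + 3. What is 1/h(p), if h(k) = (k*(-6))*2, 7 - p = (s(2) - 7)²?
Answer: -1/84 ≈ -0.011905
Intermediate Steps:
s(E) = 3 + E² (s(E) = E² + 3 = 3 + E²)
p = 7 (p = 7 - ((3 + 2²) - 7)² = 7 - ((3 + 4) - 7)² = 7 - (7 - 7)² = 7 - 1*0² = 7 - 1*0 = 7 + 0 = 7)
h(k) = -12*k (h(k) = -6*k*2 = -12*k)
1/h(p) = 1/(-12*7) = 1/(-84) = -1/84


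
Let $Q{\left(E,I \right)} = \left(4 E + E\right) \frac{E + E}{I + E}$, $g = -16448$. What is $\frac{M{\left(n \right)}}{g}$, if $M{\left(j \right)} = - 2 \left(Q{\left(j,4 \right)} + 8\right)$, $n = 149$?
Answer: $\frac{111617}{629136} \approx 0.17741$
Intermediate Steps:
$Q{\left(E,I \right)} = \frac{10 E^{2}}{E + I}$ ($Q{\left(E,I \right)} = 5 E \frac{2 E}{E + I} = \frac{10 E^{2}}{E + I}$)
$M{\left(j \right)} = -16 - \frac{20 j^{2}}{4 + j}$ ($M{\left(j \right)} = - 2 \left(\frac{10 j^{2}}{j + 4} + 8\right) = - 2 \left(\frac{10 j^{2}}{4 + j} + 8\right) = - 2 \left(8 + \frac{10 j^{2}}{4 + j}\right) = -16 - \frac{20 j^{2}}{4 + j}$)
$\frac{M{\left(n \right)}}{g} = \frac{4 \frac{1}{4 + 149} \left(-16 - 5 \cdot 149^{2} - 596\right)}{-16448} = \frac{4 \left(-16 - 111005 - 596\right)}{153} \left(- \frac{1}{16448}\right) = 4 \cdot \frac{1}{153} \left(-16 - 111005 - 596\right) \left(- \frac{1}{16448}\right) = 4 \cdot \frac{1}{153} \left(-111617\right) \left(- \frac{1}{16448}\right) = \left(- \frac{446468}{153}\right) \left(- \frac{1}{16448}\right) = \frac{111617}{629136}$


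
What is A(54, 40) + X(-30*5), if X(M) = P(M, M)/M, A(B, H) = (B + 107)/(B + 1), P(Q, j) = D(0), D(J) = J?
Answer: 161/55 ≈ 2.9273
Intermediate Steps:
P(Q, j) = 0
A(B, H) = (107 + B)/(1 + B)
X(M) = 0 (X(M) = 0/M = 0)
A(54, 40) + X(-30*5) = (107 + 54)/(1 + 54) + 0 = 161/55 + 0 = 161/55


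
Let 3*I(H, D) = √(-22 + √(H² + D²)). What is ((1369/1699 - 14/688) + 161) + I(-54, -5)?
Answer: 94556459/584456 + √(-22 + √2941)/3 ≈ 163.68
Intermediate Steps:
I(H, D) = √(-22 + √(D² + H²))/3 (I(H, D) = √(-22 + √(H² + D²))/3 = √(-22 + √(D² + H²))/3)
((1369/1699 - 14/688) + 161) + I(-54, -5) = ((1369/1699 - 14/688) + 161) + √(-22 + √((-5)² + (-54)²))/3 = ((1369*(1/1699) - 14*1/688) + 161) + √(-22 + √(25 + 2916))/3 = ((1369/1699 - 7/344) + 161) + √(-22 + √2941)/3 = (459043/584456 + 161) + √(-22 + √2941)/3 = 94556459/584456 + √(-22 + √2941)/3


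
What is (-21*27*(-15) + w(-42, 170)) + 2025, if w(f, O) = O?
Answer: 10700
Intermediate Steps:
(-21*27*(-15) + w(-42, 170)) + 2025 = (-21*27*(-15) + 170) + 2025 = (-567*(-15) + 170) + 2025 = (8505 + 170) + 2025 = 8675 + 2025 = 10700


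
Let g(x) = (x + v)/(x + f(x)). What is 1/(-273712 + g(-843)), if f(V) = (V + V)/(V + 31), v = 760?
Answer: -341415/93449348782 ≈ -3.6535e-6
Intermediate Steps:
f(V) = 2*V/(31 + V) (f(V) = (2*V)/(31 + V) = 2*V/(31 + V))
g(x) = (760 + x)/(x + 2*x/(31 + x)) (g(x) = (x + 760)/(x + 2*x/(31 + x)) = (760 + x)/(x + 2*x/(31 + x)))
1/(-273712 + g(-843)) = 1/(-273712 + (31 - 843)*(760 - 843)/((-843)*(33 - 843))) = 1/(-273712 - 1/843*(-812)*(-83)/(-810)) = 1/(-273712 - 1/843*(-1/810)*(-812)*(-83)) = 1/(-273712 + 33698/341415) = 1/(-93449348782/341415) = -341415/93449348782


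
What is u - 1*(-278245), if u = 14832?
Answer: 293077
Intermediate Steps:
u - 1*(-278245) = 14832 - 1*(-278245) = 14832 + 278245 = 293077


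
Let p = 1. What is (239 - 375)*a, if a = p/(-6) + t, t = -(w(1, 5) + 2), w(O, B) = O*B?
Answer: 2924/3 ≈ 974.67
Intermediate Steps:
w(O, B) = B*O
t = -7 (t = -(5*1 + 2) = -(5 + 2) = -1*7 = -7)
a = -43/6 (a = 1/(-6) - 7 = -⅙*1 - 7 = -⅙ - 7 = -43/6 ≈ -7.1667)
(239 - 375)*a = (239 - 375)*(-43/6) = -136*(-43/6) = 2924/3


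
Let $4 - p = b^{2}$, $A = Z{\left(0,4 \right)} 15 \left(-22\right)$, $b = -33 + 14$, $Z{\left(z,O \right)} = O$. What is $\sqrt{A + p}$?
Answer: $i \sqrt{1677} \approx 40.951 i$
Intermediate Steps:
$b = -19$
$A = -1320$ ($A = 4 \cdot 15 \left(-22\right) = 60 \left(-22\right) = -1320$)
$p = -357$ ($p = 4 - \left(-19\right)^{2} = 4 - 361 = -357$)
$\sqrt{A + p} = \sqrt{-1320 - 357} = \sqrt{-1677} = i \sqrt{1677}$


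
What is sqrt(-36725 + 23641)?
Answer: 2*I*sqrt(3271) ≈ 114.39*I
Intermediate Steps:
sqrt(-36725 + 23641) = sqrt(-13084) = 2*I*sqrt(3271)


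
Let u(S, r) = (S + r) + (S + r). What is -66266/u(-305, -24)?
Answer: 33133/329 ≈ 100.71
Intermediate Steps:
u(S, r) = 2*S + 2*r
-66266/u(-305, -24) = -66266/(2*(-305) + 2*(-24)) = -66266/(-610 - 48) = -66266/(-658) = -66266*(-1/658) = 33133/329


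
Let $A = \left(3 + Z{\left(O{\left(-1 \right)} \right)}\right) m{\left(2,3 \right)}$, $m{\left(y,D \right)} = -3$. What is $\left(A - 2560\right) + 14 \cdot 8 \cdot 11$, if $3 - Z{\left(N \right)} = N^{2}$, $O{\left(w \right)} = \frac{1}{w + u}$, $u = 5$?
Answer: $- \frac{21533}{16} \approx -1345.8$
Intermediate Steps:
$O{\left(w \right)} = \frac{1}{5 + w}$ ($O{\left(w \right)} = \frac{1}{w + 5} = \frac{1}{5 + w}$)
$Z{\left(N \right)} = 3 - N^{2}$
$A = - \frac{285}{16}$ ($A = \left(3 + \left(3 - \left(\frac{1}{5 - 1}\right)^{2}\right)\right) \left(-3\right) = \left(3 + \left(3 - \left(\frac{1}{4}\right)^{2}\right)\right) \left(-3\right) = \left(3 + \left(3 - \frac{1}{16}\right)\right) \left(-3\right) = \left(3 + \frac{47}{16}\right) \left(-3\right) = \frac{95}{16} \left(-3\right) = - \frac{285}{16} \approx -17.813$)
$\left(A - 2560\right) + 14 \cdot 8 \cdot 11 = \left(- \frac{285}{16} - 2560\right) + 14 \cdot 8 \cdot 11 = - \frac{41245}{16} + 112 \cdot 11 = - \frac{41245}{16} + 1232 = - \frac{21533}{16}$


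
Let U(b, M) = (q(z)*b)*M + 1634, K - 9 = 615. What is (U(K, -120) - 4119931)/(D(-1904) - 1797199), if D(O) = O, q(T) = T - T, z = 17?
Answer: 4118297/1799103 ≈ 2.2891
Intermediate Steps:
K = 624 (K = 9 + 615 = 624)
q(T) = 0
U(b, M) = 1634 (U(b, M) = (0*b)*M + 1634 = 0*M + 1634 = 0 + 1634 = 1634)
(U(K, -120) - 4119931)/(D(-1904) - 1797199) = (1634 - 4119931)/(-1904 - 1797199) = -4118297/(-1799103) = -4118297*(-1/1799103) = 4118297/1799103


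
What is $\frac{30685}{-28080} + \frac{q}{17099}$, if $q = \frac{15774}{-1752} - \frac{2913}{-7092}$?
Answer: $- \frac{1509786689111}{1380978437904} \approx -1.0933$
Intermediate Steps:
$q = - \frac{370714}{43143}$ ($q = 15774 \left(- \frac{1}{1752}\right) - - \frac{971}{2364} = - \frac{2629}{292} + \frac{971}{2364} = - \frac{370714}{43143} \approx -8.5927$)
$\frac{30685}{-28080} + \frac{q}{17099} = \frac{30685}{-28080} - \frac{370714}{43143 \cdot 17099} = 30685 \left(- \frac{1}{28080}\right) - \frac{370714}{737702157} = - \frac{6137}{5616} - \frac{370714}{737702157} = - \frac{1509786689111}{1380978437904}$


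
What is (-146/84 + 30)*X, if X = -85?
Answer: -100895/42 ≈ -2402.3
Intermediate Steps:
(-146/84 + 30)*X = (-146/84 + 30)*(-85) = (-146*1/84 + 30)*(-85) = (-73/42 + 30)*(-85) = (1187/42)*(-85) = -100895/42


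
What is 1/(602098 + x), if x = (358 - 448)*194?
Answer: 1/584638 ≈ 1.7105e-6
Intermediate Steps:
x = -17460 (x = -90*194 = -17460)
1/(602098 + x) = 1/(602098 - 17460) = 1/584638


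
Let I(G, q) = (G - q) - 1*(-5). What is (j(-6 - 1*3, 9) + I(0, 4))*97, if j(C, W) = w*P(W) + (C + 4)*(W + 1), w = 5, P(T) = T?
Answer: -388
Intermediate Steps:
I(G, q) = 5 + G - q (I(G, q) = (G - q) + 5 = 5 + G - q)
j(C, W) = 5*W + (1 + W)*(4 + C) (j(C, W) = 5*W + (C + 4)*(W + 1) = 5*W + (4 + C)*(1 + W) = 5*W + (1 + W)*(4 + C))
(j(-6 - 1*3, 9) + I(0, 4))*97 = ((4 + (-6 - 1*3) + 9*9 + (-6 - 1*3)*9) + (5 + 0 - 1*4))*97 = ((4 + (-6 - 3) + 81 + (-6 - 3)*9) + (5 + 0 - 4))*97 = ((4 - 9 + 81 - 9*9) + 1)*97 = ((4 - 9 + 81 - 81) + 1)*97 = (-5 + 1)*97 = -4*97 = -388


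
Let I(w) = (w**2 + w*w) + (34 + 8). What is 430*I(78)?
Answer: 5250300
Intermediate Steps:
I(w) = 42 + 2*w**2 (I(w) = (w**2 + w**2) + 42 = 2*w**2 + 42 = 42 + 2*w**2)
430*I(78) = 430*(42 + 2*78**2) = 430*(42 + 2*6084) = 430*(42 + 12168) = 430*12210 = 5250300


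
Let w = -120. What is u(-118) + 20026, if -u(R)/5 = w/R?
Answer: 1181234/59 ≈ 20021.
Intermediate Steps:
u(R) = 600/R (u(R) = -(-600)/R = 600/R)
u(-118) + 20026 = 600/(-118) + 20026 = 600*(-1/118) + 20026 = -300/59 + 20026 = 1181234/59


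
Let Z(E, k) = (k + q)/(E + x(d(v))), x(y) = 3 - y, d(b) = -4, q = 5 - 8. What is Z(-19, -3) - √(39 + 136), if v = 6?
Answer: ½ - 5*√7 ≈ -12.729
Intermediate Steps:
q = -3
Z(E, k) = (-3 + k)/(7 + E) (Z(E, k) = (k - 3)/(E + (3 - 1*(-4))) = (-3 + k)/(E + (3 + 4)) = (-3 + k)/(E + 7) = (-3 + k)/(7 + E))
Z(-19, -3) - √(39 + 136) = (-3 - 3)/(7 - 19) - √(39 + 136) = -6/(-12) - √175 = -1/12*(-6) - 5*√7 = ½ - 5*√7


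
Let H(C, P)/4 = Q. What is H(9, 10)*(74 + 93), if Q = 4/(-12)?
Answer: -668/3 ≈ -222.67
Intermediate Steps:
Q = -⅓ (Q = 4*(-1/12) = -⅓ ≈ -0.33333)
H(C, P) = -4/3 (H(C, P) = 4*(-⅓) = -4/3)
H(9, 10)*(74 + 93) = -4*(74 + 93)/3 = -4/3*167 = -668/3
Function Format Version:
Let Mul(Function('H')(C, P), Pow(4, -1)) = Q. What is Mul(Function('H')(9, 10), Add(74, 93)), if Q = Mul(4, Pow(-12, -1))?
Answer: Rational(-668, 3) ≈ -222.67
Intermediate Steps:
Q = Rational(-1, 3) (Q = Mul(4, Rational(-1, 12)) = Rational(-1, 3) ≈ -0.33333)
Function('H')(C, P) = Rational(-4, 3) (Function('H')(C, P) = Mul(4, Rational(-1, 3)) = Rational(-4, 3))
Mul(Function('H')(9, 10), Add(74, 93)) = Mul(Rational(-4, 3), Add(74, 93)) = Mul(Rational(-4, 3), 167) = Rational(-668, 3)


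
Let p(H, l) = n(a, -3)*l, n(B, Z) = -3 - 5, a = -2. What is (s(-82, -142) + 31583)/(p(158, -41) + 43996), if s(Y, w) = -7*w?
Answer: 32577/44324 ≈ 0.73497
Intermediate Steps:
n(B, Z) = -8
p(H, l) = -8*l
(s(-82, -142) + 31583)/(p(158, -41) + 43996) = (-7*(-142) + 31583)/(-8*(-41) + 43996) = (994 + 31583)/(328 + 43996) = 32577/44324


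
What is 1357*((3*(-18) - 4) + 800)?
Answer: 1006894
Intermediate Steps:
1357*((3*(-18) - 4) + 800) = 1357*((-54 - 4) + 800) = 1357*(-58 + 800) = 1357*742 = 1006894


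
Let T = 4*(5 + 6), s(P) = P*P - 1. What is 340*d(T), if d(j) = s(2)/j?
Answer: 255/11 ≈ 23.182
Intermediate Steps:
s(P) = -1 + P**2 (s(P) = P**2 - 1 = -1 + P**2)
T = 44 (T = 4*11 = 44)
d(j) = 3/j (d(j) = (-1 + 2**2)/j = (-1 + 4)/j = 3/j)
340*d(T) = 340*(3/44) = 255/11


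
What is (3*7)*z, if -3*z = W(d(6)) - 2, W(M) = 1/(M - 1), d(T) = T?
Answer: 63/5 ≈ 12.600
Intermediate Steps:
W(M) = 1/(-1 + M)
z = ⅗ (z = -(1/(-1 + 6) - 2)/3 = -(1/5 - 2)/3 = -(⅕ - 2)/3 = -⅓*(-9/5) = ⅗ ≈ 0.60000)
(3*7)*z = (3*7)*(⅗) = 21*(⅗) = 63/5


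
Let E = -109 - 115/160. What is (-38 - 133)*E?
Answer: 600381/32 ≈ 18762.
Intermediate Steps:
E = -3511/32 (E = -109 - 115/160 = -109 - 1*23/32 = -109 - 23/32 = -3511/32 ≈ -109.72)
(-38 - 133)*E = (-38 - 133)*(-3511/32) = -171*(-3511/32) = 600381/32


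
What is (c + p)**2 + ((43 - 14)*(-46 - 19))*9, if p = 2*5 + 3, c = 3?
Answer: -16709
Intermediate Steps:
p = 13 (p = 10 + 3 = 13)
(c + p)**2 + ((43 - 14)*(-46 - 19))*9 = (3 + 13)**2 + ((43 - 14)*(-46 - 19))*9 = 16**2 + (29*(-65))*9 = 256 - 1885*9 = 256 - 16965 = -16709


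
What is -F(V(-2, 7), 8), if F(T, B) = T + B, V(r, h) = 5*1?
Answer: -13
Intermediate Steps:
V(r, h) = 5
F(T, B) = B + T
-F(V(-2, 7), 8) = -(8 + 5) = -1*13 = -13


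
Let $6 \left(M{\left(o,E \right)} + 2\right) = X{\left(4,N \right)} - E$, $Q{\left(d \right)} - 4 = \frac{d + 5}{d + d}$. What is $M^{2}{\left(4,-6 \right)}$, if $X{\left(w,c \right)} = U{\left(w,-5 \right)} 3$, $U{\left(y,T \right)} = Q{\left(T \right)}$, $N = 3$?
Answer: $1$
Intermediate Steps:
$Q{\left(d \right)} = 4 + \frac{5 + d}{2 d}$ ($Q{\left(d \right)} = 4 + \frac{d + 5}{d + d} = 4 + \frac{5 + d}{2 d}$)
$U{\left(y,T \right)} = \frac{5 + 9 T}{2 T}$
$X{\left(w,c \right)} = 12$ ($X{\left(w,c \right)} = \frac{5 + 9 \left(-5\right)}{2 \left(-5\right)} 3 = \frac{1}{2} \left(- \frac{1}{5}\right) \left(5 - 45\right) 3 = \frac{1}{2} \left(- \frac{1}{5}\right) \left(-40\right) 3 = 4 \cdot 3 = 12$)
$M{\left(o,E \right)} = - \frac{E}{6}$ ($M{\left(o,E \right)} = -2 + \frac{12 - E}{6} = -2 - \left(-2 + \frac{E}{6}\right) = - \frac{E}{6}$)
$M^{2}{\left(4,-6 \right)} = \left(\left(- \frac{1}{6}\right) \left(-6\right)\right)^{2} = 1^{2} = 1$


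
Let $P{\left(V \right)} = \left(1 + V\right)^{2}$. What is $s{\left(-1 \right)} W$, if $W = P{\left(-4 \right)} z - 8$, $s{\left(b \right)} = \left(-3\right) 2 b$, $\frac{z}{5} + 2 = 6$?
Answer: $1032$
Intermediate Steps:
$z = 20$ ($z = -10 + 5 \cdot 6 = -10 + 30 = 20$)
$s{\left(b \right)} = - 6 b$
$W = 172$ ($W = \left(1 - 4\right)^{2} \cdot 20 - 8 = \left(-3\right)^{2} \cdot 20 - 8 = 9 \cdot 20 - 8 = 180 - 8 = 172$)
$s{\left(-1 \right)} W = \left(-6\right) \left(-1\right) 172 = 6 \cdot 172 = 1032$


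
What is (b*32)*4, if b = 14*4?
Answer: 7168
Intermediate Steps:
b = 56
(b*32)*4 = (56*32)*4 = 1792*4 = 7168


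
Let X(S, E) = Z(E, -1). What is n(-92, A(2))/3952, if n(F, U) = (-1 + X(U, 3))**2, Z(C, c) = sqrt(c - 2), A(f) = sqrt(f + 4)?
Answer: (1 - I*sqrt(3))**2/3952 ≈ -0.00050607 - 0.00087654*I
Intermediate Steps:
A(f) = sqrt(4 + f)
Z(C, c) = sqrt(-2 + c)
X(S, E) = I*sqrt(3) (X(S, E) = sqrt(-2 - 1) = sqrt(-3) = I*sqrt(3))
n(F, U) = (-1 + I*sqrt(3))**2
n(-92, A(2))/3952 = (1 - I*sqrt(3))**2/3952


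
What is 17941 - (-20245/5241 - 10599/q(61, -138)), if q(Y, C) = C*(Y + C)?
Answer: 333140166545/18563622 ≈ 17946.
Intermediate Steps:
q(Y, C) = C*(C + Y)
17941 - (-20245/5241 - 10599/q(61, -138)) = 17941 - (-20245/5241 - 10599*(-1/(138*(-138 + 61)))) = 17941 - (-20245*1/5241 - 10599/((-138*(-77)))) = 17941 - (-20245/5241 - 10599/10626) = 17941 - (-20245/5241 - 10599*1/10626) = 17941 - (-20245/5241 - 3533/3542) = 17941 - 1*(-90224243/18563622) = 17941 + 90224243/18563622 = 333140166545/18563622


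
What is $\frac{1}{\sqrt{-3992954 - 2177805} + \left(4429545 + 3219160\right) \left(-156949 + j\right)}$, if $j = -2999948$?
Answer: $- \frac{24146173868385}{583037712482278635308678984} - \frac{i \sqrt{6170759}}{583037712482278635308678984} \approx -4.1414 \cdot 10^{-14} - 4.2606 \cdot 10^{-24} i$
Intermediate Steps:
$\frac{1}{\sqrt{-3992954 - 2177805} + \left(4429545 + 3219160\right) \left(-156949 + j\right)} = \frac{1}{\sqrt{-3992954 - 2177805} + \left(4429545 + 3219160\right) \left(-156949 - 2999948\right)} = \frac{1}{\sqrt{-6170759} + 7648705 \left(-3156897\right)} = \frac{1}{i \sqrt{6170759} - 24146173868385} = \frac{1}{-24146173868385 + i \sqrt{6170759}}$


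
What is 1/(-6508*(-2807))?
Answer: 1/18267956 ≈ 5.4741e-8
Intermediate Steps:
1/(-6508*(-2807)) = -1/6508*(-1/2807) = 1/18267956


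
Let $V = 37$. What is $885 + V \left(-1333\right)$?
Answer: $-48436$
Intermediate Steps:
$885 + V \left(-1333\right) = 885 + 37 \left(-1333\right) = 885 - 49321 = -48436$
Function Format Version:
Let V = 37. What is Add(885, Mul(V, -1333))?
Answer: -48436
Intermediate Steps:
Add(885, Mul(V, -1333)) = Add(885, Mul(37, -1333)) = Add(885, -49321) = -48436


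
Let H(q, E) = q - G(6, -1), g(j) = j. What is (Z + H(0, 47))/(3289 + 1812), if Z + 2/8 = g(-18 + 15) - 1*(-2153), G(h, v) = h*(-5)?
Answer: 8719/20404 ≈ 0.42732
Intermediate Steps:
G(h, v) = -5*h
H(q, E) = 30 + q (H(q, E) = q - (-5)*6 = q - 1*(-30) = q + 30 = 30 + q)
Z = 8599/4 (Z = -¼ + ((-18 + 15) - 1*(-2153)) = -¼ + (-3 + 2153) = -¼ + 2150 = 8599/4 ≈ 2149.8)
(Z + H(0, 47))/(3289 + 1812) = (8599/4 + (30 + 0))/(3289 + 1812) = (8599/4 + 30)/5101 = (8719/4)*(1/5101) = 8719/20404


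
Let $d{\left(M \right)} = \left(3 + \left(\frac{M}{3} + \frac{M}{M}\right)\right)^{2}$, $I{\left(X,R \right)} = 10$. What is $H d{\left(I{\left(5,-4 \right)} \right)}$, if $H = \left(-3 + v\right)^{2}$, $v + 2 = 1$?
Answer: $\frac{7744}{9} \approx 860.44$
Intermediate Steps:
$v = -1$ ($v = -2 + 1 = -1$)
$d{\left(M \right)} = \left(4 + \frac{M}{3}\right)^{2}$ ($d{\left(M \right)} = \left(3 + \left(M \frac{1}{3} + 1\right)\right)^{2} = \left(3 + \left(\frac{M}{3} + 1\right)\right)^{2} = \left(3 + \left(1 + \frac{M}{3}\right)\right)^{2} = \left(4 + \frac{M}{3}\right)^{2}$)
$H = 16$ ($H = \left(-3 - 1\right)^{2} = \left(-4\right)^{2} = 16$)
$H d{\left(I{\left(5,-4 \right)} \right)} = 16 \frac{\left(12 + 10\right)^{2}}{9} = 16 \frac{22^{2}}{9} = 16 \cdot \frac{1}{9} \cdot 484 = 16 \cdot \frac{484}{9} = \frac{7744}{9}$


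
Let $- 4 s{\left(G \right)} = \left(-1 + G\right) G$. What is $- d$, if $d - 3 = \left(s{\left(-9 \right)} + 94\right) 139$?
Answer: $- \frac{19883}{2} \approx -9941.5$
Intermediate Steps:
$s{\left(G \right)} = - \frac{G \left(-1 + G\right)}{4}$ ($s{\left(G \right)} = - \frac{\left(-1 + G\right) G}{4} = - \frac{G \left(-1 + G\right)}{4}$)
$d = \frac{19883}{2}$ ($d = 3 + \left(\frac{1}{4} \left(-9\right) \left(1 - -9\right) + 94\right) 139 = 3 + \left(\frac{1}{4} \left(-9\right) \left(1 + 9\right) + 94\right) 139 = 3 + \left(\frac{1}{4} \left(-9\right) 10 + 94\right) 139 = 3 + \left(- \frac{45}{2} + 94\right) 139 = 3 + \frac{143}{2} \cdot 139 = 3 + \frac{19877}{2} = \frac{19883}{2} \approx 9941.5$)
$- d = \left(-1\right) \frac{19883}{2} = - \frac{19883}{2}$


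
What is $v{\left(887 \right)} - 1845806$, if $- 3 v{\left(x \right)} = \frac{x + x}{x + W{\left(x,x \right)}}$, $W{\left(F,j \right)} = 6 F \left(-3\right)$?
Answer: $- \frac{94136104}{51} \approx -1.8458 \cdot 10^{6}$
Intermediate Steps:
$W{\left(F,j \right)} = - 18 F$
$v{\left(x \right)} = \frac{2}{51}$ ($v{\left(x \right)} = - \frac{\left(x + x\right) \frac{1}{x - 18 x}}{3} = - \frac{2 x \frac{1}{\left(-17\right) x}}{3} = - \frac{2 x \left(- \frac{1}{17 x}\right)}{3} = \left(- \frac{1}{3}\right) \left(- \frac{2}{17}\right) = \frac{2}{51}$)
$v{\left(887 \right)} - 1845806 = \frac{2}{51} - 1845806 = - \frac{94136104}{51}$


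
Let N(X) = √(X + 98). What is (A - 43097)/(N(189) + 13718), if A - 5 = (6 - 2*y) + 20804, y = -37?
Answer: -304649344/188183237 + 22208*√287/188183237 ≈ -1.6169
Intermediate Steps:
N(X) = √(98 + X)
A = 20889 (A = 5 + ((6 - 2*(-37)) + 20804) = 5 + ((6 + 74) + 20804) = 5 + (80 + 20804) = 5 + 20884 = 20889)
(A - 43097)/(N(189) + 13718) = (20889 - 43097)/(√(98 + 189) + 13718) = -22208/(√287 + 13718) = -22208/(13718 + √287)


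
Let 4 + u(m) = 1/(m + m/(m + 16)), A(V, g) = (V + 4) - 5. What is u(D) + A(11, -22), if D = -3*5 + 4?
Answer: 391/66 ≈ 5.9242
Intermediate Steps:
D = -11 (D = -15 + 4 = -11)
A(V, g) = -1 + V (A(V, g) = (4 + V) - 5 = -1 + V)
u(m) = -4 + 1/(m + m/(16 + m)) (u(m) = -4 + 1/(m + m/(m + 16)) = -4 + 1/(m + m/(16 + m)))
u(D) + A(11, -22) = (16 - 67*(-11) - 4*(-11)²)/((-11)*(17 - 11)) + (-1 + 11) = -1/11*(16 + 737 - 4*121)/6 + 10 = -1/11*⅙*(16 + 737 - 484) + 10 = -1/11*⅙*269 + 10 = -269/66 + 10 = 391/66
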